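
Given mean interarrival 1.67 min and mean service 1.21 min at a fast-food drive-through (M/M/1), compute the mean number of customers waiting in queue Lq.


λ = 60/1.67 = 35.9281 /hr
μ = 60/1.21 = 49.5868 /hr
ρ = λ/μ = 35.9281/49.5868 = 0.7246
Lq = ρ²/(1−ρ) = 0.5250/0.2754 = 1.9059

Final: 1.9059


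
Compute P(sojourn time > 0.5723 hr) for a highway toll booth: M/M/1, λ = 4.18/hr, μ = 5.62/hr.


W ~ Exponential(μ−λ) for M/M/1.
μ − λ = 5.62 − 4.18 = 1.4400
P(W > t) = e^{−(μ−λ)t} = e^{−0.8241} = 0.438624

Final: 0.438624


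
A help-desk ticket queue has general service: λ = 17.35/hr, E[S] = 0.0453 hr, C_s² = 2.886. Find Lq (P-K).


ρ = λ·E[S] = 17.35·0.0453 = 0.7860
Lq = ρ²(1+C_s²)/(2(1−ρ)) = 0.6177·(1+2.886)/(2·0.2140)
= 0.6177·3.8860/0.4281 = 5.60742

Final: 5.60742


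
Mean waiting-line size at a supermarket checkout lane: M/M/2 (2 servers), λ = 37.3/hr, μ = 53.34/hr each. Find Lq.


a = λ/μ = 0.6993; ρ = a/2 = 0.3496
P₀ = 0.481872
Lq = P₀·a^c·ρ / (c!·(1−ρ)²) = 0.481872·0.48900·0.3496/(2·0.42296)
= 0.09740

Final: 0.09740


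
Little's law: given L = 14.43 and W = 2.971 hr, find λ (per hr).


λ = L/W = 14.43/2.971 = 4.8570 /hr

Final: 4.8570 /hr


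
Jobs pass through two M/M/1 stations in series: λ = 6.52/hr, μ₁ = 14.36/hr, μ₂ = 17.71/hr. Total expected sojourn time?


Each node sees arrival rate λ = 6.52/hr (tandem ⇒ throughput preserved).
W₁ = 1/(μ₁−λ) = 1/(14.36−6.52) = 0.12755 hr
W₂ = 1/(μ₂−λ) = 1/(17.71−6.52) = 0.08937 hr
W_total = W₁ + W₂ = 0.12755 + 0.08937 = 0.21692 hr

Final: 0.21692 hr


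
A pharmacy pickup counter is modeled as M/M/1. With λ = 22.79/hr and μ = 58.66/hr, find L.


ρ = λ/μ = 22.79/58.66 = 0.3885
L = ρ/(1−ρ) = 0.3885/(1 − 0.3885) = 0.3885/0.6115 = 0.6353

Final: 0.6353


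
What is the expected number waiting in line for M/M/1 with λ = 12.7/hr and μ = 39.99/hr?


ρ = 12.7/39.99 = 0.3176
Lq = ρ²/(1−ρ) = 0.1009/0.6824 = 0.1478

Final: 0.1478


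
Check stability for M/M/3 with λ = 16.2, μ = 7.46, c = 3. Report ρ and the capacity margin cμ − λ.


Total capacity cμ = 3·7.46 = 22.38/hr
ρ = λ/(cμ) = 16.2/22.38 = 0.7239
Stable ⇔ ρ < 1: YES
Spare capacity = cμ − λ = 22.38 − 16.2 = 6.18/hr

Final: ρ = 0.7239; stable; margin = 6.18/hr


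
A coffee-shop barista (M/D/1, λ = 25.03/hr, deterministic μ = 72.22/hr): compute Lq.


ρ = 25.03/72.22 = 0.3466
M/D/1: Lq = ρ²/(2(1−ρ)) = 0.1201/(2·0.6534) = 0.09191

Final: 0.09191


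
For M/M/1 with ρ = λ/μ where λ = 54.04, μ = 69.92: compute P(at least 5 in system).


ρ = 54.04/69.92 = 0.7729
P(N ≥ n) = ρ^n = 0.7729^5 = 0.275784

Final: 0.275784


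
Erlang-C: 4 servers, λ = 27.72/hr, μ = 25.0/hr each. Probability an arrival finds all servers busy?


a = λ/μ = 1.1088; ρ = a/4 = 0.2772
P₀ = 0.329180 (from M/M/c formula)
C(c,a) = [a^c/(c!(1−ρ))]·P₀ = [1.51152/(24·0.7228)]·0.329180
= 0.08713·0.329180 = 0.028682

Final: 0.028682


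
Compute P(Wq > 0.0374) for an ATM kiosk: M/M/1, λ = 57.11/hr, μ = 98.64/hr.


ρ = 57.11/98.64 = 0.5790
P(Wq > t) = ρ·e^{−(μ−λ)t} = 0.5790·e^{−1.5532}
= 0.5790·0.211565 = 0.122491

Final: 0.122491


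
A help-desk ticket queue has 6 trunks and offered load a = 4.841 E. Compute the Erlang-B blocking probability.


B(c,a) = (a^c/c!) / Σ_{k=0}^{c} a^k/k!
a^6/6! = 17.876315
Σ terms (k=0..6): 1.00000 + 4.84100 + 11.71764 + 18.90837 + 22.88385 + 22.15614 + 17.87632 = 99.383315
B = 17.876315/99.383315 = 0.179872

Final: 0.179872


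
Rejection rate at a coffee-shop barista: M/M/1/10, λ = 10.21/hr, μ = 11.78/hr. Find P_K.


ρ = λ/μ = 10.21/11.78 = 0.8667
P_K = (1−ρ)ρ^K/(1−ρ^(K+1)) = (0.1333·0.239224)/(1 − 0.207341)
= 0.031883/0.792659 = 0.040223

Final: 0.040223


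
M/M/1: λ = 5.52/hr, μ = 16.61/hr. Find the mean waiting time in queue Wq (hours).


ρ = 5.52/16.61 = 0.3323
Wq = ρ/(μ−λ) = 0.3323/(16.61 − 5.52) = 0.3323/11.09 = 0.02997 hr

Final: 0.02997 hr


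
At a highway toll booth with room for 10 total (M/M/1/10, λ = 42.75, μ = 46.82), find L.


ρ = 42.75/46.82 = 0.9131
L = ρ[1 − (K+1)ρ^K + Kρ^(K+1)] / [(1−ρ)(1−ρ^(K+1))]
Numerator: 0.9131·(1 − 11·0.402761 + 10·0.367749) = 0.225643
Denominator: (0.08693)·(0.632251) = 0.054961
L = 0.225643/0.054961 = 4.1055

Final: 4.1055


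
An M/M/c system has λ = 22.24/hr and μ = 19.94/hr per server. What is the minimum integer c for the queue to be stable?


Stability requires cμ > λ ⇔ c > λ/μ.
λ/μ = 22.24/19.94 = 1.1153
Minimum integer c = ⌊1.1153⌋ + 1 = 2
Check: 2·19.94 = 39.88 > 22.24, while 1·19.94 = 19.94 ≤ 22.24

Final: 2 servers


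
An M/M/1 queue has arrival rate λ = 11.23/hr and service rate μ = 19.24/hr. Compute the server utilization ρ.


ρ = λ/μ = 11.23/19.24 = 0.5837

Final: 0.5837


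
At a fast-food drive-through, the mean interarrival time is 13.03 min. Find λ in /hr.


λ = 1/(interarrival time) in consistent units.
1 hour = 60 min, so λ = 60/13.03 = 4.6048 per hour

Final: 4.6048 /hr


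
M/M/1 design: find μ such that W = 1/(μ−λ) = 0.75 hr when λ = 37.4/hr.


W = 1/(μ−λ) ⇒ μ − λ = 1/W = 1/0.75 = 1.3333
μ = λ + 1/W = 37.4 + 1.3333 = 38.7333 per hr

Final: 38.7333 /hr


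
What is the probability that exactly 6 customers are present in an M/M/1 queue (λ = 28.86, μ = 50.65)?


ρ = 28.86/50.65 = 0.5698
P_n = (1−ρ)·ρ^n = (1 − 0.5698)·0.5698^6 = 0.4302·0.034222 = 0.014722

Final: 0.014722


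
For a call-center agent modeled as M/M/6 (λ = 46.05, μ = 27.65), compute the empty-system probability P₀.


a = λ/μ = 46.05/27.65 = 1.6655; ρ = a/c = 0.2776
Σ_{k=0}^{5} a^k/k! (terms k=0..5) = 1.00000 + 1.66546 + 1.38688 + 0.76993 + 0.32057 + 0.10678 = 5.24963
Tail: a^6/(6!(1−ρ)) = 21.34062/(720·0.7224) = 0.04103
P₀ = 1/(5.24963 + 0.04103) = 1/5.29065 = 0.189013

Final: 0.189013


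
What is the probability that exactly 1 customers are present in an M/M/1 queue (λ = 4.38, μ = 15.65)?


ρ = 4.38/15.65 = 0.2799
P_n = (1−ρ)·ρ^n = (1 − 0.2799)·0.2799^1 = 0.7201·0.279872 = 0.201544

Final: 0.201544


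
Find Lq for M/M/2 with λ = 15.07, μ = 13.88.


a = λ/μ = 1.0857; ρ = a/2 = 0.5429
P₀ = 0.296288
Lq = P₀·a^c·ρ / (c!·(1−ρ)²) = 0.296288·1.17882·0.5429/(2·0.20897)
= 0.45367

Final: 0.45367


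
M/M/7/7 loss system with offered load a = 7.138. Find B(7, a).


B(c,a) = (a^c/c!) / Σ_{k=0}^{c} a^k/k!
a^7/7! = 187.329110
Σ terms (k=0..7): 1.00000 + 7.13800 + 25.47552 + 60.61476 + 108.16704 + 154.41926 + 183.70745 + 187.32911 = 727.851137
B = 187.329110/727.851137 = 0.257373

Final: 0.257373


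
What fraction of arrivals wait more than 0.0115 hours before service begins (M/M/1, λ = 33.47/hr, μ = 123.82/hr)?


ρ = 33.47/123.82 = 0.2703
P(Wq > t) = ρ·e^{−(μ−λ)t} = 0.2703·e^{−1.0390}
= 0.2703·0.353799 = 0.095636

Final: 0.095636


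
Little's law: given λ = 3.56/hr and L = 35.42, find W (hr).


W = L/λ = 35.42/3.56 = 9.9494 hr

Final: 9.9494 hr


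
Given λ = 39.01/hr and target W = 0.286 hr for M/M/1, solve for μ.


W = 1/(μ−λ) ⇒ μ − λ = 1/W = 1/0.286 = 3.4965
μ = λ + 1/W = 39.01 + 3.4965 = 42.5065 per hr

Final: 42.5065 /hr


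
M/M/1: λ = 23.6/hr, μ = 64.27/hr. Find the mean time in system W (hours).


W = 1/(μ−λ) = 1/(64.27 − 23.6) = 1/40.67 = 0.02459 hr

Final: 0.02459 hr


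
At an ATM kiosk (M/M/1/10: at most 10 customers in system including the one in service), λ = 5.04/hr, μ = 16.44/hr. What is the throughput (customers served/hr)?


ρ = 0.3066; P_K = (1−ρ)ρ^10/(1−ρ^11) = 0.000005085
λ_eff = λ(1 − P_K) = 5.04·(1 − 0.000005085) = 5.04·0.999995 = 5.0400 /hr

Final: 5.0400 /hr


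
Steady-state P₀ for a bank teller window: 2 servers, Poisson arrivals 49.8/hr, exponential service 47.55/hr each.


a = λ/μ = 49.8/47.55 = 1.0473; ρ = a/c = 0.5237
Σ_{k=0}^{1} a^k/k! (terms k=0..1) = 1.00000 + 1.04732 = 2.04732
Tail: a^2/(2!(1−ρ)) = 1.09688/(2·0.4763) = 1.15136
P₀ = 1/(2.04732 + 1.15136) = 1/3.19868 = 0.312629

Final: 0.312629


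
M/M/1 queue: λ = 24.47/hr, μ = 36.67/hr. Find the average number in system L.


ρ = λ/μ = 24.47/36.67 = 0.6673
L = ρ/(1−ρ) = 0.6673/(1 − 0.6673) = 0.6673/0.3327 = 2.0057

Final: 2.0057


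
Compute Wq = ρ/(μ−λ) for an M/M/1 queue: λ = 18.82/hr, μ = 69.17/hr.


ρ = 18.82/69.17 = 0.2721
Wq = ρ/(μ−λ) = 0.2721/(69.17 − 18.82) = 0.2721/50.35 = 0.005404 hr

Final: 0.005404 hr


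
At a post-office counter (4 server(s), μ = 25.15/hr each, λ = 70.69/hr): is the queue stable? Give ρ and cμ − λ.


Total capacity cμ = 4·25.15 = 100.60/hr
ρ = λ/(cμ) = 70.69/100.60 = 0.7027
Stable ⇔ ρ < 1: YES
Spare capacity = cμ − λ = 100.60 − 70.69 = 29.91/hr

Final: ρ = 0.7027; stable; margin = 29.91/hr


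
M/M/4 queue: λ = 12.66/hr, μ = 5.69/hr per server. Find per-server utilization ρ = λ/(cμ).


ρ = λ/(cμ) = 12.66/(4·5.69) = 12.66/22.76 = 0.5562

Final: 0.5562


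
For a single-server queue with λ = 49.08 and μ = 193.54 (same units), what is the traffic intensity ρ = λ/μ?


ρ = λ/μ = 49.08/193.54 = 0.2536

Final: 0.2536


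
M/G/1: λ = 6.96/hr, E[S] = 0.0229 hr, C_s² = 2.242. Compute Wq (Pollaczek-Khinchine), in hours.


ρ = λ·E[S] = 6.96·0.0229 = 0.1594
E[S²] = E[S]²(1+C_s²) = 0.0229²·(1+2.242) = 0.001700
Wq = λ·E[S²]/(2(1−ρ)) = 6.96·0.001700/(2·0.8406) = 0.007038 hr

Final: 0.007038 hr


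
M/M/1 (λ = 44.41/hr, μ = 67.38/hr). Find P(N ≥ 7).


ρ = 44.41/67.38 = 0.6591
P(N ≥ n) = ρ^n = 0.6591^7 = 0.054032

Final: 0.054032


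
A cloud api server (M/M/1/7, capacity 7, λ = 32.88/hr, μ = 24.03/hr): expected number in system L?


ρ = 32.88/24.03 = 1.3683
L = ρ[1 − (K+1)ρ^K + Kρ^(K+1)] / [(1−ρ)(1−ρ^(K+1))]
Numerator: 1.3683·(1 − 8·8.979378 + 7·12.286390) = 20.756551
Denominator: (-0.3683)·(-11.286390) = 4.156661
L = 20.756551/4.156661 = 4.9936

Final: 4.9936


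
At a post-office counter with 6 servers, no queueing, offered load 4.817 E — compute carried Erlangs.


B(6,4.817) = 0.178062 (Erlang-B)
Carried load = a(1 − B) = 4.817·(1 − 0.178062) = 4.817·0.821938 = 3.9593 E

Final: 3.9593 Erlangs


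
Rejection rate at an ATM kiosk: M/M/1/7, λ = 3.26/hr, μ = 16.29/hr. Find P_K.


ρ = λ/μ = 3.26/16.29 = 0.2001
P_K = (1−ρ)ρ^K/(1−ρ^(K+1)) = (0.7999·0.00001286)/(1 − 0.000002573)
= 0.00001028/0.999997 = 0.00001028

Final: 0.00001028


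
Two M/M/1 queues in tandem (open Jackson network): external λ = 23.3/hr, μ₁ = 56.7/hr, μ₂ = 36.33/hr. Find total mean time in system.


Each node sees arrival rate λ = 23.3/hr (tandem ⇒ throughput preserved).
W₁ = 1/(μ₁−λ) = 1/(56.7−23.3) = 0.02994 hr
W₂ = 1/(μ₂−λ) = 1/(36.33−23.3) = 0.07675 hr
W_total = W₁ + W₂ = 0.02994 + 0.07675 = 0.10669 hr

Final: 0.10669 hr


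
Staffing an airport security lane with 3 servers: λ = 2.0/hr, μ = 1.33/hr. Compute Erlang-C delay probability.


a = λ/μ = 1.5038; ρ = a/3 = 0.5013
P₀ = 0.209611 (from M/M/c formula)
C(c,a) = [a^c/(c!(1−ρ))]·P₀ = [3.40044/(6·0.4987)]·0.209611
= 1.13633·0.209611 = 0.238187

Final: 0.238187


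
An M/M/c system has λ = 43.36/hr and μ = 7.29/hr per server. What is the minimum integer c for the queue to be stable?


Stability requires cμ > λ ⇔ c > λ/μ.
λ/μ = 43.36/7.29 = 5.9479
Minimum integer c = ⌊5.9479⌋ + 1 = 6
Check: 6·7.29 = 43.74 > 43.36, while 5·7.29 = 36.45 ≤ 43.36

Final: 6 servers


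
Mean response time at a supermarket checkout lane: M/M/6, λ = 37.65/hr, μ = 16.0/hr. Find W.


a = 2.3531; ρ = 0.3922; P₀ = 0.094697
Lq = P₀·a^c·ρ/(c!(1−ρ)²) = 0.02370
Wq = Lq/λ = 0.02370/37.65 = 0.0006296 hr
W = Wq + 1/μ = 0.0006296 + 0.06250 = 0.06313 hr

Final: 0.06313 hr


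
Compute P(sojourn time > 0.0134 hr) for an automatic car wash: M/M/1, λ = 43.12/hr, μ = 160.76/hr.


W ~ Exponential(μ−λ) for M/M/1.
μ − λ = 160.76 − 43.12 = 117.6400
P(W > t) = e^{−(μ−λ)t} = e^{−1.5764} = 0.206723

Final: 0.206723


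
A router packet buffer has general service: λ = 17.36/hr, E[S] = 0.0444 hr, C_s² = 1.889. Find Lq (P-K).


ρ = λ·E[S] = 17.36·0.0444 = 0.7708
Lq = ρ²(1+C_s²)/(2(1−ρ)) = 0.5941·(1+1.889)/(2·0.2292)
= 0.5941·2.8890/0.4584 = 3.74402

Final: 3.74402


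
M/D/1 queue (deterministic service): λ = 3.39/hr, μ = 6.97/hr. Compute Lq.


ρ = 3.39/6.97 = 0.4864
M/D/1: Lq = ρ²/(2(1−ρ)) = 0.2366/(2·0.5136) = 0.23028

Final: 0.23028


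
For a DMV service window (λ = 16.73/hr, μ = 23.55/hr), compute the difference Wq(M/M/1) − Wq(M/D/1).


ρ = 16.73/23.55 = 0.7104
Wq(M/M/1) = ρ/(μ−λ) = 0.7104/6.82 = 0.10416 hr
Wq(M/D/1) = ρ/(2(μ−λ)) = 0.05208 hr
Savings = 0.10416 − 0.05208 = 0.05208 hr

Final: 0.05208 hr


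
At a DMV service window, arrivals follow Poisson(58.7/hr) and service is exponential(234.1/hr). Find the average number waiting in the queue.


ρ = 58.7/234.1 = 0.2507
Lq = ρ²/(1−ρ) = 0.06287/0.7493 = 0.08392

Final: 0.08392


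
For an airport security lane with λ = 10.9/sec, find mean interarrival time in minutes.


Mean interarrival time = 1/λ = 1/10.9 second = 0.09174 second
In minutes: 0.09174 × 0.0166667 = 0.001529 min

Final: 0.001529 min


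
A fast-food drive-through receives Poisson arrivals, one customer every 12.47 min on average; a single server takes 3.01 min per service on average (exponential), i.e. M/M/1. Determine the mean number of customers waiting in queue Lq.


λ = 60/12.47 = 4.8115 /hr
μ = 60/3.01 = 19.9336 /hr
ρ = λ/μ = 4.8115/19.9336 = 0.2414
Lq = ρ²/(1−ρ) = 0.05826/0.7586 = 0.07680

Final: 0.07680


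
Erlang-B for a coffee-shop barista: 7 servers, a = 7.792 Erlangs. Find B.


B(c,a) = (a^c/c!) / Σ_{k=0}^{c} a^k/k!
a^7/7! = 346.028660
Σ terms (k=0..7): 1.00000 + 7.79200 + 30.35763 + 78.84889 + 153.59764 + 239.36656 + 310.85737 + 346.02866 = 1167.848744
B = 346.028660/1167.848744 = 0.296296

Final: 0.296296


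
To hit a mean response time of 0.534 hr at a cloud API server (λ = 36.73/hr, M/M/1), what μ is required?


W = 1/(μ−λ) ⇒ μ − λ = 1/W = 1/0.534 = 1.8727
μ = λ + 1/W = 36.73 + 1.8727 = 38.6027 per hr

Final: 38.6027 /hr


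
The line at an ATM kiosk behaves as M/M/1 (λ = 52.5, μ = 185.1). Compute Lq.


ρ = 52.5/185.1 = 0.2836
Lq = ρ²/(1−ρ) = 0.08045/0.7164 = 0.1123

Final: 0.1123


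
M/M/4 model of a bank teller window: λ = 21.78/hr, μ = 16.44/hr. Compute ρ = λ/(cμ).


ρ = λ/(cμ) = 21.78/(4·16.44) = 21.78/65.76 = 0.3312

Final: 0.3312


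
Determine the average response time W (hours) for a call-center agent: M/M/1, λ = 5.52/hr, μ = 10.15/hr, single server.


W = 1/(μ−λ) = 1/(10.15 − 5.52) = 1/4.63 = 0.2160 hr

Final: 0.2160 hr


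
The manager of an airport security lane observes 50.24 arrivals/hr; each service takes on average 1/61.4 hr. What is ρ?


ρ = λ/μ = 50.24/61.4 = 0.8182

Final: 0.8182


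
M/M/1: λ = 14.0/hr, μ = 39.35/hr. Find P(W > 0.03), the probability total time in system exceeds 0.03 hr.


W ~ Exponential(μ−λ) for M/M/1.
μ − λ = 39.35 − 14.0 = 25.3500
P(W > t) = e^{−(μ−λ)t} = e^{−0.7605} = 0.467433

Final: 0.467433


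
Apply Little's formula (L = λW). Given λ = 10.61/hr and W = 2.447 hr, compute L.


L = λW = 10.61·2.447 = 25.9627

Final: 25.9627


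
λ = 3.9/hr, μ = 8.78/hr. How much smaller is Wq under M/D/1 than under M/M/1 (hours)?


ρ = 3.9/8.78 = 0.4442
Wq(M/M/1) = ρ/(μ−λ) = 0.4442/4.88 = 0.09102 hr
Wq(M/D/1) = ρ/(2(μ−λ)) = 0.04551 hr
Savings = 0.09102 − 0.04551 = 0.04551 hr

Final: 0.04551 hr


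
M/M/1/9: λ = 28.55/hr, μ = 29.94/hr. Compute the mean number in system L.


ρ = 28.55/29.94 = 0.9536
L = ρ[1 − (K+1)ρ^K + Kρ^(K+1)] / [(1−ρ)(1−ρ^(K+1))]
Numerator: 0.9536·(1 − 10·0.651912 + 9·0.621646) = 0.072182
Denominator: (0.04643)·(0.378354) = 0.017566
L = 0.072182/0.017566 = 4.1093

Final: 4.1093


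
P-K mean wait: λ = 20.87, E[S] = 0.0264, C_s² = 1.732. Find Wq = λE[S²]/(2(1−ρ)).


ρ = λ·E[S] = 20.87·0.0264 = 0.5510
E[S²] = E[S]²(1+C_s²) = 0.0264²·(1+1.732) = 0.001904
Wq = λ·E[S²]/(2(1−ρ)) = 20.87·0.001904/(2·0.4490) = 0.04425 hr

Final: 0.04425 hr


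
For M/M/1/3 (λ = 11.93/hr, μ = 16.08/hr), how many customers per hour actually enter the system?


ρ = 0.7419; P_K = (1−ρ)ρ^3/(1−ρ^4) = 0.151210
λ_eff = λ(1 − P_K) = 11.93·(1 − 0.151210) = 11.93·0.848790 = 10.1261 /hr

Final: 10.1261 /hr


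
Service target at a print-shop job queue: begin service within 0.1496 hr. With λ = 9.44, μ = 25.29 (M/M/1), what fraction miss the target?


ρ = 9.44/25.29 = 0.3733
P(Wq > t) = ρ·e^{−(μ−λ)t} = 0.3733·e^{−2.3712}
= 0.3733·0.093372 = 0.034853

Final: 0.034853


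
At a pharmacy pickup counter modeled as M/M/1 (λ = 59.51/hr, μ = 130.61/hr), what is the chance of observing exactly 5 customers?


ρ = 59.51/130.61 = 0.4556
P_n = (1−ρ)·ρ^n = (1 − 0.4556)·0.4556^5 = 0.5444·0.019637 = 0.010690

Final: 0.010690


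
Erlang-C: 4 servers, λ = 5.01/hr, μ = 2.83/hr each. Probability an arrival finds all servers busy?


a = λ/μ = 1.7703; ρ = a/4 = 0.4426
P₀ = 0.166771 (from M/M/c formula)
C(c,a) = [a^c/(c!(1−ρ))]·P₀ = [9.82212/(24·0.5574)]·0.166771
= 0.73419·0.166771 = 0.122443

Final: 0.122443


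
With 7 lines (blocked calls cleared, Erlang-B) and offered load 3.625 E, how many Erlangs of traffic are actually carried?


B(7,3.625) = 0.044923 (Erlang-B)
Carried load = a(1 − B) = 3.625·(1 − 0.044923) = 3.625·0.955077 = 3.4622 E

Final: 3.4622 Erlangs


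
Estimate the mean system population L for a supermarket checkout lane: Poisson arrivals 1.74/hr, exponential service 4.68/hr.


ρ = λ/μ = 1.74/4.68 = 0.3718
L = ρ/(1−ρ) = 0.3718/(1 − 0.3718) = 0.3718/0.6282 = 0.5918

Final: 0.5918


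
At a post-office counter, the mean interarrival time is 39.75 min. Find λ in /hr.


λ = 1/(interarrival time) in consistent units.
1 hour = 60 min, so λ = 60/39.75 = 1.5094 per hour

Final: 1.5094 /hr


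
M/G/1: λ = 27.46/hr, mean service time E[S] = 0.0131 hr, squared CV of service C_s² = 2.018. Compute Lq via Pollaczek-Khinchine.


ρ = λ·E[S] = 27.46·0.0131 = 0.3597
Lq = ρ²(1+C_s²)/(2(1−ρ)) = 0.1294·(1+2.018)/(2·0.6403)
= 0.1294·3.0180/1.2805 = 0.30498

Final: 0.30498


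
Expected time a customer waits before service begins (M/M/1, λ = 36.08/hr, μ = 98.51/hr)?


ρ = 36.08/98.51 = 0.3663
Wq = ρ/(μ−λ) = 0.3663/(98.51 − 36.08) = 0.3663/62.43 = 0.005867 hr

Final: 0.005867 hr


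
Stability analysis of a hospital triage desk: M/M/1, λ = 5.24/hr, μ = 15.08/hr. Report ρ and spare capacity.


Total capacity cμ = 1·15.08 = 15.08/hr
ρ = λ/(cμ) = 5.24/15.08 = 0.3475
Stable ⇔ ρ < 1: YES
Spare capacity = cμ − λ = 15.08 − 5.24 = 9.84/hr

Final: ρ = 0.3475; stable; margin = 9.84/hr


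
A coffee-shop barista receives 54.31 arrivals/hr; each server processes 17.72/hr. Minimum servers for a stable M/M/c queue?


Stability requires cμ > λ ⇔ c > λ/μ.
λ/μ = 54.31/17.72 = 3.0649
Minimum integer c = ⌊3.0649⌋ + 1 = 4
Check: 4·17.72 = 70.88 > 54.31, while 3·17.72 = 53.16 ≤ 54.31

Final: 4 servers


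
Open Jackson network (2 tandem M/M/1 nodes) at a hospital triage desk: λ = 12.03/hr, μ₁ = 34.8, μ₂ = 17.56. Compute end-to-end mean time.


Each node sees arrival rate λ = 12.03/hr (tandem ⇒ throughput preserved).
W₁ = 1/(μ₁−λ) = 1/(34.8−12.03) = 0.04392 hr
W₂ = 1/(μ₂−λ) = 1/(17.56−12.03) = 0.18083 hr
W_total = W₁ + W₂ = 0.04392 + 0.18083 = 0.22475 hr

Final: 0.22475 hr


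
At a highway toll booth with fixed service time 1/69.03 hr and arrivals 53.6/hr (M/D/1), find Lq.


ρ = 53.6/69.03 = 0.7765
M/D/1: Lq = ρ²/(2(1−ρ)) = 0.6029/(2·0.2235) = 1.34864

Final: 1.34864


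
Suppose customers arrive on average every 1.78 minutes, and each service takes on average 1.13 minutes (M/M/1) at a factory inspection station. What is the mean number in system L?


λ = 60/1.78 = 33.7079 /hr
μ = 60/1.13 = 53.0973 /hr
ρ = λ/μ = 33.7079/53.0973 = 0.6348
L = ρ/(1−ρ) = 0.6348/0.3652 = 1.7385

Final: 1.7385


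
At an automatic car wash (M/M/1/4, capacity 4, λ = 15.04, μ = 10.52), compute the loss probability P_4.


ρ = λ/μ = 15.04/10.52 = 1.4297
P_K = (1−ρ)ρ^K/(1−ρ^(K+1)) = (-0.4297·4.177615)/(1 − 5.972559)
= -1.794945/-4.972559 = 0.360970

Final: 0.360970


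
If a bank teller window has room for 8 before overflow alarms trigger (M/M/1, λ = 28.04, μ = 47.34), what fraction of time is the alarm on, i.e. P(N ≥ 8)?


ρ = 28.04/47.34 = 0.5923
P(N ≥ n) = ρ^n = 0.5923^8 = 0.015149

Final: 0.015149


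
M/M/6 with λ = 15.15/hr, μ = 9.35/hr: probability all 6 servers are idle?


a = λ/μ = 15.15/9.35 = 1.6203; ρ = a/c = 0.2701
Σ_{k=0}^{5} a^k/k! (terms k=0..5) = 1.00000 + 1.62032 + 1.31272 + 0.70901 + 0.28721 + 0.09307 = 5.02233
Tail: a^6/(6!(1−ρ)) = 18.09698/(720·0.7299) = 0.03443
P₀ = 1/(5.02233 + 0.03443) = 1/5.05676 = 0.197755

Final: 0.197755


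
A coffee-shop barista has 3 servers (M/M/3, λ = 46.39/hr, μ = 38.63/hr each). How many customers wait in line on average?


a = λ/μ = 1.2009; ρ = a/3 = 0.4003
P₀ = 0.293839
Lq = P₀·a^c·ρ / (c!·(1−ρ)²) = 0.293839·1.73181·0.4003/(6·0.35965)
= 0.09440

Final: 0.09440


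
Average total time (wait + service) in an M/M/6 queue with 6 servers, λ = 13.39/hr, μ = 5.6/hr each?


a = 2.3911; ρ = 0.3985; P₀ = 0.091134
Lq = P₀·a^c·ρ/(c!(1−ρ)²) = 0.02606
Wq = Lq/λ = 0.02606/13.39 = 0.001946 hr
W = Wq + 1/μ = 0.001946 + 0.17857 = 0.18052 hr

Final: 0.18052 hr


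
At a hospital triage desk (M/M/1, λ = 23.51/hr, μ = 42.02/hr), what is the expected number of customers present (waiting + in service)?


ρ = λ/μ = 23.51/42.02 = 0.5595
L = ρ/(1−ρ) = 0.5595/(1 − 0.5595) = 0.5595/0.4405 = 1.2701

Final: 1.2701


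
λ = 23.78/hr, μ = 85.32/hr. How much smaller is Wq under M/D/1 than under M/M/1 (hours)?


ρ = 23.78/85.32 = 0.2787
Wq(M/M/1) = ρ/(μ−λ) = 0.2787/61.54 = 0.004529 hr
Wq(M/D/1) = ρ/(2(μ−λ)) = 0.002265 hr
Savings = 0.004529 − 0.002265 = 0.002265 hr

Final: 0.002265 hr


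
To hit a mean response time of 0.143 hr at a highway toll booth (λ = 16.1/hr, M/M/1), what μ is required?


W = 1/(μ−λ) ⇒ μ − λ = 1/W = 1/0.143 = 6.9930
μ = λ + 1/W = 16.1 + 6.9930 = 23.0930 per hr

Final: 23.0930 /hr


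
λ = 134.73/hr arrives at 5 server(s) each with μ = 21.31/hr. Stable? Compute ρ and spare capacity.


Total capacity cμ = 5·21.31 = 106.55/hr
ρ = λ/(cμ) = 134.73/106.55 = 1.2645
Stable ⇔ ρ < 1: NO
Spare capacity = cμ − λ = 106.55 − 134.73 = -28.18/hr

Final: ρ = 1.2645; unstable; margin = -28.18/hr


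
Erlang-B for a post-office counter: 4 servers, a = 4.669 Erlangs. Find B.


B(c,a) = (a^c/c!) / Σ_{k=0}^{c} a^k/k!
a^4/4! = 19.800869
Σ terms (k=0..4): 1.00000 + 4.66900 + 10.89978 + 16.96369 + 19.80087 = 53.333341
B = 19.800869/53.333341 = 0.371266

Final: 0.371266


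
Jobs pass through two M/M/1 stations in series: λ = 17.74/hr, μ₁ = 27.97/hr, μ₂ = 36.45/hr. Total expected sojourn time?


Each node sees arrival rate λ = 17.74/hr (tandem ⇒ throughput preserved).
W₁ = 1/(μ₁−λ) = 1/(27.97−17.74) = 0.09775 hr
W₂ = 1/(μ₂−λ) = 1/(36.45−17.74) = 0.05345 hr
W_total = W₁ + W₂ = 0.09775 + 0.05345 = 0.15120 hr

Final: 0.15120 hr


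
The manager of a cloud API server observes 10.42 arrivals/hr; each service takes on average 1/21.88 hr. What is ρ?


ρ = λ/μ = 10.42/21.88 = 0.4762

Final: 0.4762


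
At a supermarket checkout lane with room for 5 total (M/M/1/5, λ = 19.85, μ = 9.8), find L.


ρ = 19.85/9.8 = 2.0255
L = ρ[1 − (K+1)ρ^K + Kρ^(K+1)] / [(1−ρ)(1−ρ^(K+1))]
Numerator: 2.0255·(1 − 6·34.093546 + 5·69.056826) = 287.061082
Denominator: (-1.0255)·(-68.056826) = 69.792969
L = 287.061082/69.792969 = 4.1130

Final: 4.1130


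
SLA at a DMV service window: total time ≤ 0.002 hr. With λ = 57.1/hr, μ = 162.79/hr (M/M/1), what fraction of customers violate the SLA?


W ~ Exponential(μ−λ) for M/M/1.
μ − λ = 162.79 − 57.1 = 105.6900
P(W > t) = e^{−(μ−λ)t} = e^{−0.2114} = 0.809466

Final: 0.809466


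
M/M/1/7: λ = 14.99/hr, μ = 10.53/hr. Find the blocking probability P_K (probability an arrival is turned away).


ρ = λ/μ = 14.99/10.53 = 1.4236
P_K = (1−ρ)ρ^K/(1−ρ^(K+1)) = (-0.4236·11.847121)/(1 − 16.864990)
= -5.017869/-15.864990 = 0.316286

Final: 0.316286


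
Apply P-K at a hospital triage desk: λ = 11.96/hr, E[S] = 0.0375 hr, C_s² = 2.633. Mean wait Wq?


ρ = λ·E[S] = 11.96·0.0375 = 0.4485
E[S²] = E[S]²(1+C_s²) = 0.0375²·(1+2.633) = 0.005109
Wq = λ·E[S²]/(2(1−ρ)) = 11.96·0.005109/(2·0.5515) = 0.05540 hr

Final: 0.05540 hr


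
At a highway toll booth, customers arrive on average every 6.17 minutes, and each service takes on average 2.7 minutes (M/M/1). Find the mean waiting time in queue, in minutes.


λ = 60/6.17 = 9.7245 /hr
μ = 60/2.7 = 22.2222 /hr
ρ = λ/μ = 9.7245/22.2222 = 0.4376
Wq = ρ/(μ−λ) = 0.4376/(22.2222−9.7245) = 0.03501 hr
In minutes: 0.03501·60 = 2.101 min

Final: 2.101 min


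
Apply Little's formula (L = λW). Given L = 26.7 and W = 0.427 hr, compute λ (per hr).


λ = L/W = 26.7/0.427 = 62.5293 /hr

Final: 62.5293 /hr


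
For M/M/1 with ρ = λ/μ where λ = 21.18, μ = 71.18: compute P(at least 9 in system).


ρ = 21.18/71.18 = 0.2976
P(N ≥ n) = ρ^n = 0.2976^9 = 0.00001829

Final: 0.00001829


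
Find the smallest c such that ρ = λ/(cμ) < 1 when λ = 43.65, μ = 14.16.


Stability requires cμ > λ ⇔ c > λ/μ.
λ/μ = 43.65/14.16 = 3.0826
Minimum integer c = ⌊3.0826⌋ + 1 = 4
Check: 4·14.16 = 56.64 > 43.65, while 3·14.16 = 42.48 ≤ 43.65

Final: 4 servers


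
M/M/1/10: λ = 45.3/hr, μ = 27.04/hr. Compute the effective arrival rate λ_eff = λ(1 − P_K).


ρ = 1.6753; P_K = (1−ρ)ρ^10/(1−ρ^11) = 0.404477
λ_eff = λ(1 − P_K) = 45.3·(1 − 0.404477) = 45.3·0.595523 = 26.9772 /hr

Final: 26.9772 /hr


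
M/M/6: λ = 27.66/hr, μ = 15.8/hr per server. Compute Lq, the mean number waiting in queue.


a = λ/μ = 1.7506; ρ = a/6 = 0.2918
P₀ = 0.173550
Lq = P₀·a^c·ρ / (c!·(1−ρ)²) = 0.173550·28.78528·0.2918/(720·0.50159)
= 0.004036

Final: 0.004036


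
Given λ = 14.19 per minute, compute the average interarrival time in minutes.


Mean interarrival time = 1/λ = 1/14.19 minute = 0.07047 minute
In minutes: 0.07047 × 1 = 0.07047 min

Final: 0.07047 min


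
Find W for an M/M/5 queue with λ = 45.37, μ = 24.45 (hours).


a = 1.8556; ρ = 0.3711; P₀ = 0.155575
Lq = P₀·a^c·ρ/(c!(1−ρ)²) = 0.02677
Wq = Lq/λ = 0.02677/45.37 = 0.0005900 hr
W = Wq + 1/μ = 0.0005900 + 0.04090 = 0.04149 hr

Final: 0.04149 hr


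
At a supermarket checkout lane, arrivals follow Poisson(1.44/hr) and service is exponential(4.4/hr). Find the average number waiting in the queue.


ρ = 1.44/4.4 = 0.3273
Lq = ρ²/(1−ρ) = 0.1071/0.6727 = 0.1592

Final: 0.1592


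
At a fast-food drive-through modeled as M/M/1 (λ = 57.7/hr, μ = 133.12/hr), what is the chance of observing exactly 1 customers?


ρ = 57.7/133.12 = 0.4334
P_n = (1−ρ)·ρ^n = (1 − 0.4334)·0.4334^1 = 0.5666·0.433444 = 0.245570

Final: 0.245570


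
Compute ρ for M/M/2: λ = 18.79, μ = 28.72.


ρ = λ/(cμ) = 18.79/(2·28.72) = 18.79/57.44 = 0.3271

Final: 0.3271


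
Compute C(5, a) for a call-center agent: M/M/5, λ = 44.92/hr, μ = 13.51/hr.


a = λ/μ = 3.3249; ρ = a/5 = 0.6650
P₀ = 0.032072 (from M/M/c formula)
C(c,a) = [a^c/(c!(1−ρ))]·P₀ = [406.37033/(120·0.3350)]·0.032072
= 10.10838·0.032072 = 0.324197

Final: 0.324197


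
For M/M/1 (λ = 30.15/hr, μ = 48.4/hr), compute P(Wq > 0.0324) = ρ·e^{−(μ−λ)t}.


ρ = 30.15/48.4 = 0.6229
P(Wq > t) = ρ·e^{−(μ−λ)t} = 0.6229·e^{−0.5913}
= 0.6229·0.553607 = 0.344861

Final: 0.344861


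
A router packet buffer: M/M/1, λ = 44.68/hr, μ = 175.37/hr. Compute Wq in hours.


ρ = 44.68/175.37 = 0.2548
Wq = ρ/(μ−λ) = 0.2548/(175.37 − 44.68) = 0.2548/130.69 = 0.001949 hr

Final: 0.001949 hr


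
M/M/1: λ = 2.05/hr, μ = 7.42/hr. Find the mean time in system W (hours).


W = 1/(μ−λ) = 1/(7.42 − 2.05) = 1/5.37 = 0.1862 hr

Final: 0.1862 hr


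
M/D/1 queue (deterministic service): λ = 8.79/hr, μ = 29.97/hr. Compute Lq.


ρ = 8.79/29.97 = 0.2933
M/D/1: Lq = ρ²/(2(1−ρ)) = 0.08602/(2·0.7067) = 0.06086

Final: 0.06086


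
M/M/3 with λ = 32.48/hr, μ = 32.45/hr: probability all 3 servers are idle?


a = λ/μ = 32.48/32.45 = 1.0009; ρ = a/c = 0.3336
Σ_{k=0}^{2} a^k/k! (terms k=0..2) = 1.00000 + 1.00092 + 0.50092 = 2.50185
Tail: a^3/(3!(1−ρ)) = 1.00278/(6·0.6664) = 0.25081
P₀ = 1/(2.50185 + 0.25081) = 1/2.75266 = 0.363285

Final: 0.363285


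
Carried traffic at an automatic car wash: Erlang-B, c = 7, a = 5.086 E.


B(7,5.086) = 0.125937 (Erlang-B)
Carried load = a(1 − B) = 5.086·(1 − 0.125937) = 5.086·0.874063 = 4.4455 E

Final: 4.4455 Erlangs


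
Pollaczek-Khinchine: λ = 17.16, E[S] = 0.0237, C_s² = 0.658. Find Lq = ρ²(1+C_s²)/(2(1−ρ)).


ρ = λ·E[S] = 17.16·0.0237 = 0.4067
Lq = ρ²(1+C_s²)/(2(1−ρ)) = 0.1654·(1+0.658)/(2·0.5933)
= 0.1654·1.6580/1.1866 = 0.23110

Final: 0.23110


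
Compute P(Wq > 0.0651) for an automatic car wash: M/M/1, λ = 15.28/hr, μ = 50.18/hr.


ρ = 15.28/50.18 = 0.3045
P(Wq > t) = ρ·e^{−(μ−λ)t} = 0.3045·e^{−2.2720}
= 0.3045·0.103107 = 0.031396

Final: 0.031396


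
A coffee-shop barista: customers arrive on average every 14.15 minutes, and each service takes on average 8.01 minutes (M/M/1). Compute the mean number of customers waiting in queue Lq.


λ = 60/14.15 = 4.2403 /hr
μ = 60/8.01 = 7.4906 /hr
ρ = λ/μ = 4.2403/7.4906 = 0.5661
Lq = ρ²/(1−ρ) = 0.3204/0.4339 = 0.7385

Final: 0.7385


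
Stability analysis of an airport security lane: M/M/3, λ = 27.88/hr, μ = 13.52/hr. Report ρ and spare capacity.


Total capacity cμ = 3·13.52 = 40.56/hr
ρ = λ/(cμ) = 27.88/40.56 = 0.6874
Stable ⇔ ρ < 1: YES
Spare capacity = cμ − λ = 40.56 − 27.88 = 12.68/hr

Final: ρ = 0.6874; stable; margin = 12.68/hr


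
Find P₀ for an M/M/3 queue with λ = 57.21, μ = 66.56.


a = λ/μ = 57.21/66.56 = 0.8595; ρ = a/c = 0.2865
Σ_{k=0}^{2} a^k/k! (terms k=0..2) = 1.00000 + 0.85953 + 0.36939 = 2.22892
Tail: a^3/(3!(1−ρ)) = 0.63500/(6·0.7135) = 0.14833
P₀ = 1/(2.22892 + 0.14833) = 1/2.37725 = 0.420654

Final: 0.420654


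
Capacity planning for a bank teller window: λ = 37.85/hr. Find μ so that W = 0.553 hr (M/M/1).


W = 1/(μ−λ) ⇒ μ − λ = 1/W = 1/0.553 = 1.8083
μ = λ + 1/W = 37.85 + 1.8083 = 39.6583 per hr

Final: 39.6583 /hr


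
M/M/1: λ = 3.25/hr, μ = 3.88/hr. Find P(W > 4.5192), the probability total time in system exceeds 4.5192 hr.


W ~ Exponential(μ−λ) for M/M/1.
μ − λ = 3.88 − 3.25 = 0.6300
P(W > t) = e^{−(μ−λ)t} = e^{−2.8471} = 0.058013

Final: 0.058013


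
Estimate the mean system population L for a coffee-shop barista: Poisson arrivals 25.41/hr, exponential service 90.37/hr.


ρ = λ/μ = 25.41/90.37 = 0.2812
L = ρ/(1−ρ) = 0.2812/(1 − 0.2812) = 0.2812/0.7188 = 0.3912

Final: 0.3912


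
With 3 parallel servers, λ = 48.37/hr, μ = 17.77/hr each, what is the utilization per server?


ρ = λ/(cμ) = 48.37/(3·17.77) = 48.37/53.31 = 0.9073

Final: 0.9073


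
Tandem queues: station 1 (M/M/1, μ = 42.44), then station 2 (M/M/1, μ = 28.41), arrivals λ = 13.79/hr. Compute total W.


Each node sees arrival rate λ = 13.79/hr (tandem ⇒ throughput preserved).
W₁ = 1/(μ₁−λ) = 1/(42.44−13.79) = 0.03490 hr
W₂ = 1/(μ₂−λ) = 1/(28.41−13.79) = 0.06840 hr
W_total = W₁ + W₂ = 0.03490 + 0.06840 = 0.10330 hr

Final: 0.10330 hr


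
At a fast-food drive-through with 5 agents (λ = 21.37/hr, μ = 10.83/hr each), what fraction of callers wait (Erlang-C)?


a = λ/μ = 1.9732; ρ = a/5 = 0.3946
P₀ = 0.138045 (from M/M/c formula)
C(c,a) = [a^c/(c!(1−ρ))]·P₀ = [29.91440/(120·0.6054)]·0.138045
= 0.41180·0.138045 = 0.056847

Final: 0.056847


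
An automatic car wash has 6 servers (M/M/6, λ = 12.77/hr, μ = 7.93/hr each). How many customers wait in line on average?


a = λ/μ = 1.6103; ρ = a/6 = 0.2684
P₀ = 0.199742
Lq = P₀·a^c·ρ / (c!·(1−ρ)²) = 0.199742·17.43838·0.2684/(720·0.53525)
= 0.002426

Final: 0.002426


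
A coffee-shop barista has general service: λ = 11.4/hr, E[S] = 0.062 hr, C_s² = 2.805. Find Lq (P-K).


ρ = λ·E[S] = 11.4·0.062 = 0.7068
Lq = ρ²(1+C_s²)/(2(1−ρ)) = 0.4996·(1+2.805)/(2·0.2932)
= 0.4996·3.8050/0.5864 = 3.24156

Final: 3.24156


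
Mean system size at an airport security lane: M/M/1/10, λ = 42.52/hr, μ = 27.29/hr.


ρ = 42.52/27.29 = 1.5581
L = ρ[1 − (K+1)ρ^K + Kρ^(K+1)] / [(1−ρ)(1−ρ^(K+1))]
Numerator: 1.5581·(1 − 11·84.313516 + 10·131.367194) = 603.324766
Denominator: (-0.5581)·(-130.367194) = 72.755308
L = 603.324766/72.755308 = 8.2925

Final: 8.2925


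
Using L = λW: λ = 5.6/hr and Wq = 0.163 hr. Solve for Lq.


Lq = λWq = 5.6·0.163 = 0.9128

Final: 0.9128


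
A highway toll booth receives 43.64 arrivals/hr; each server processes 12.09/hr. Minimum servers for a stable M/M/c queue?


Stability requires cμ > λ ⇔ c > λ/μ.
λ/μ = 43.64/12.09 = 3.6096
Minimum integer c = ⌊3.6096⌋ + 1 = 4
Check: 4·12.09 = 48.36 > 43.64, while 3·12.09 = 36.27 ≤ 43.64

Final: 4 servers


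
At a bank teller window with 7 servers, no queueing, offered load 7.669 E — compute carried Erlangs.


B(7,7.669) = 0.289158 (Erlang-B)
Carried load = a(1 − B) = 7.669·(1 − 0.289158) = 7.669·0.710842 = 5.4514 E

Final: 5.4514 Erlangs


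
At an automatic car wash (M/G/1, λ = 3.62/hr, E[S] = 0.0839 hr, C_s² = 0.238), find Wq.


ρ = λ·E[S] = 3.62·0.0839 = 0.3037
E[S²] = E[S]²(1+C_s²) = 0.0839²·(1+0.238) = 0.008715
Wq = λ·E[S²]/(2(1−ρ)) = 3.62·0.008715/(2·0.6963) = 0.02265 hr

Final: 0.02265 hr


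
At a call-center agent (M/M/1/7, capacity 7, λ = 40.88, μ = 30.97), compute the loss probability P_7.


ρ = λ/μ = 40.88/30.97 = 1.3200
P_K = (1−ρ)ρ^K/(1−ρ^(K+1)) = (-0.3200·6.982127)/(1 − 9.216318)
= -2.234191/-8.216318 = 0.271921

Final: 0.271921


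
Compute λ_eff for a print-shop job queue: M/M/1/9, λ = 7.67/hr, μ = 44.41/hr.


ρ = 0.1727; P_K = (1−ρ)ρ^9/(1−ρ^10) = 0.0000001131
λ_eff = λ(1 − P_K) = 7.67·(1 − 0.0000001131) = 7.67·1.000000 = 7.6700 /hr

Final: 7.6700 /hr


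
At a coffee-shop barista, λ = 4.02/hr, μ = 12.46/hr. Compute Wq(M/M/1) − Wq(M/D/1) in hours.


ρ = 4.02/12.46 = 0.3226
Wq(M/M/1) = ρ/(μ−λ) = 0.3226/8.44 = 0.03823 hr
Wq(M/D/1) = ρ/(2(μ−λ)) = 0.01911 hr
Savings = 0.03823 − 0.01911 = 0.01911 hr

Final: 0.01911 hr


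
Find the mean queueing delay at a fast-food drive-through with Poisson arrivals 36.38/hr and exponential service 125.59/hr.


ρ = 36.38/125.59 = 0.2897
Wq = ρ/(μ−λ) = 0.2897/(125.59 − 36.38) = 0.2897/89.21 = 0.003247 hr

Final: 0.003247 hr


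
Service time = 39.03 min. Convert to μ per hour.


μ = 1/(service time) in consistent units.
1 hour = 60 min, so μ = 60/39.03 = 1.5373 per hour

Final: 1.5373 /hr


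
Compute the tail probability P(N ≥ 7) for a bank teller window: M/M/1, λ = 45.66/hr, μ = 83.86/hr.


ρ = 45.66/83.86 = 0.5445
P(N ≥ n) = ρ^n = 0.5445^7 = 0.014186

Final: 0.014186


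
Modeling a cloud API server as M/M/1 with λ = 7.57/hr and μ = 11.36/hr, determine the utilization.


ρ = λ/μ = 7.57/11.36 = 0.6664

Final: 0.6664


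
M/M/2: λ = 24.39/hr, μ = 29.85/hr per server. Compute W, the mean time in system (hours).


a = 0.8171; ρ = 0.4085; P₀ = 0.419907
Lq = P₀·a^c·ρ/(c!(1−ρ)²) = 0.16370
Wq = Lq/λ = 0.16370/24.39 = 0.006712 hr
W = Wq + 1/μ = 0.006712 + 0.03350 = 0.04021 hr

Final: 0.04021 hr


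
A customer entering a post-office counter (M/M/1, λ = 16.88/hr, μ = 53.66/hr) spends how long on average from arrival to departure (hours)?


W = 1/(μ−λ) = 1/(53.66 − 16.88) = 1/36.78 = 0.02719 hr

Final: 0.02719 hr


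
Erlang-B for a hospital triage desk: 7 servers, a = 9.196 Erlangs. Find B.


B(c,a) = (a^c/c!) / Σ_{k=0}^{c} a^k/k!
a^7/7! = 1103.474246
Σ terms (k=0..7): 1.00000 + 9.19600 + 42.28321 + 129.61213 + 297.97828 + 548.04165 + 839.96517 + 1103.47425 = 2971.550686
B = 1103.474246/2971.550686 = 0.371346

Final: 0.371346


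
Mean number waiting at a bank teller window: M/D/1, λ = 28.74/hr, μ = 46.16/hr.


ρ = 28.74/46.16 = 0.6226
M/D/1: Lq = ρ²/(2(1−ρ)) = 0.3877/(2·0.3774) = 0.51361

Final: 0.51361


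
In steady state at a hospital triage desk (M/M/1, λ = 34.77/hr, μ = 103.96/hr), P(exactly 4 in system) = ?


ρ = 34.77/103.96 = 0.3345
P_n = (1−ρ)·ρ^n = (1 − 0.3345)·0.3345^4 = 0.6655·0.012513 = 0.008328

Final: 0.008328


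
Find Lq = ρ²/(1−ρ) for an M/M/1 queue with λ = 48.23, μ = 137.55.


ρ = 48.23/137.55 = 0.3506
Lq = ρ²/(1−ρ) = 0.1229/0.6494 = 0.1893

Final: 0.1893


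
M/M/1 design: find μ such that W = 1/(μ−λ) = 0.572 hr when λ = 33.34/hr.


W = 1/(μ−λ) ⇒ μ − λ = 1/W = 1/0.572 = 1.7483
μ = λ + 1/W = 33.34 + 1.7483 = 35.0883 per hr

Final: 35.0883 /hr


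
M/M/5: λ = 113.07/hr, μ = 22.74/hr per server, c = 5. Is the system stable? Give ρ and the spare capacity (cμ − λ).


Total capacity cμ = 5·22.74 = 113.70/hr
ρ = λ/(cμ) = 113.07/113.70 = 0.9945
Stable ⇔ ρ < 1: YES
Spare capacity = cμ − λ = 113.70 − 113.07 = 0.63/hr

Final: ρ = 0.9945; stable; margin = 0.63/hr


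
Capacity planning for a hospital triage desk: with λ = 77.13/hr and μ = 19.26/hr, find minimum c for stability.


Stability requires cμ > λ ⇔ c > λ/μ.
λ/μ = 77.13/19.26 = 4.0047
Minimum integer c = ⌊4.0047⌋ + 1 = 5
Check: 5·19.26 = 96.30 > 77.13, while 4·19.26 = 77.04 ≤ 77.13

Final: 5 servers


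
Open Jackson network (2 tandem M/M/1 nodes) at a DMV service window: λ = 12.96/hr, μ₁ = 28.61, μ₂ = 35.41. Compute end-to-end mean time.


Each node sees arrival rate λ = 12.96/hr (tandem ⇒ throughput preserved).
W₁ = 1/(μ₁−λ) = 1/(28.61−12.96) = 0.06390 hr
W₂ = 1/(μ₂−λ) = 1/(35.41−12.96) = 0.04454 hr
W_total = W₁ + W₂ = 0.06390 + 0.04454 = 0.10844 hr

Final: 0.10844 hr


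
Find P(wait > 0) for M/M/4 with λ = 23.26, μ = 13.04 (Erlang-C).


a = λ/μ = 1.7837; ρ = a/4 = 0.4459
P₀ = 0.164425 (from M/M/c formula)
C(c,a) = [a^c/(c!(1−ρ))]·P₀ = [10.12345/(24·0.5541)]·0.164425
= 0.76130·0.164425 = 0.125177

Final: 0.125177


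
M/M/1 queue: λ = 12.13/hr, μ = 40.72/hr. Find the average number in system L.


ρ = λ/μ = 12.13/40.72 = 0.2979
L = ρ/(1−ρ) = 0.2979/(1 − 0.2979) = 0.2979/0.7021 = 0.4243

Final: 0.4243


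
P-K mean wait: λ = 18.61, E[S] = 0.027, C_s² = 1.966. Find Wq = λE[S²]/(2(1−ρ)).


ρ = λ·E[S] = 18.61·0.027 = 0.5025
E[S²] = E[S]²(1+C_s²) = 0.027²·(1+1.966) = 0.002162
Wq = λ·E[S²]/(2(1−ρ)) = 18.61·0.002162/(2·0.4975) = 0.04044 hr

Final: 0.04044 hr
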